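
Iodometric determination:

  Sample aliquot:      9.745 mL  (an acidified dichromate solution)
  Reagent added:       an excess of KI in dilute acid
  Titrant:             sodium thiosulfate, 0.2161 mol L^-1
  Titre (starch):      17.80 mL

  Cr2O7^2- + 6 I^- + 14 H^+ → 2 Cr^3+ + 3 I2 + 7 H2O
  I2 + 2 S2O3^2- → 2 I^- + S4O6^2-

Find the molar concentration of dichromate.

n(S2O3^2-) = 0.01780 × 0.2161 = 3.847 × 10^-3 mol
n(I2) = n(S2O3^2-)/2 = 1.923 × 10^-3 mol
From the 1:3 ratio, n(Cr2O7^2-) in the aliquot = 1/3 × 1.923 × 10^-3 = 6.411 × 10^-4 mol
[Cr2O7^2-] = 6.411 × 10^-4 / 0.009745 = 0.06579 mol/L

0.06579 mol/L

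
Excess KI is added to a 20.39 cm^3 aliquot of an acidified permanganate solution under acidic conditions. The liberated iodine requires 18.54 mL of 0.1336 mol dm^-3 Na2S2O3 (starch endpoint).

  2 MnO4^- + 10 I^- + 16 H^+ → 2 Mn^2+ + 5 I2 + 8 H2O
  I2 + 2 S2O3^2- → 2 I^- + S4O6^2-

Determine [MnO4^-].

n(S2O3^2-) = 0.01854 × 0.1336 = 2.477 × 10^-3 mol
n(I2) = n(S2O3^2-)/2 = 1.238 × 10^-3 mol
From the 2:5 ratio, n(MnO4^-) in the aliquot = 2/5 × 1.238 × 10^-3 = 4.954 × 10^-4 mol
[MnO4^-] = 4.954 × 10^-4 / 0.02039 = 0.02430 mol/L

0.02430 mol/L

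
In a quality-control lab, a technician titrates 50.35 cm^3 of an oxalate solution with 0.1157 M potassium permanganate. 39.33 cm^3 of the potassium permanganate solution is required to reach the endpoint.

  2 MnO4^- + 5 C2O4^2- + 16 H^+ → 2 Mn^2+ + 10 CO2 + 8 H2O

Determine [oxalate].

0.2259 M

n(KMnO4) = 0.03933 L × 0.1157 mol/L = 4.550 × 10^-3 mol
From the 5:2 mole ratio, n(C2O4^2-) = 5/2 × 4.550 × 10^-3 = 0.01138 mol
[C2O4^2-] = 0.01138 mol / 0.05035 L = 0.2259 mol/L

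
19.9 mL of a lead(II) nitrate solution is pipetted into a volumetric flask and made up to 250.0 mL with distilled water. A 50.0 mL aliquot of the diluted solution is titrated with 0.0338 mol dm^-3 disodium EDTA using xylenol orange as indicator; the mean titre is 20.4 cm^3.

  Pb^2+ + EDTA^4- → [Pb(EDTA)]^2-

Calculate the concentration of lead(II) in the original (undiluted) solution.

0.173 mol/L

n(EDTA) = 0.0204 × 0.0338 = 6.90 × 10^-4 mol
n(Pb2+) in the aliquot = 6.90 × 10^-4 mol (1:1 ratio)
[Pb2+]_dilute = 6.90 × 10^-4 / 0.0500 = 0.0138 mol/L
Dilution factor = 250.0 / 19.9 = 12.56
[Pb2+]_stock = 0.0138 × 12.56 = 0.173 mol/L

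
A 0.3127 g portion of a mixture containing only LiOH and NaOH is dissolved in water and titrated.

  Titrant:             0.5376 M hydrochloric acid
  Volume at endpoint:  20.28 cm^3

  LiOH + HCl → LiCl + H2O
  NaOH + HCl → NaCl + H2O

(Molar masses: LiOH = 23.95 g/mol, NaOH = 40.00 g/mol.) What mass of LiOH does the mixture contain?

n(HCl) = 0.02028 × 0.5376 = 0.01090 mol
Let x = n(LiOH), y = n(NaOH).
Titrant: 1x + 1y = 0.01090;  mass: 23.95x + 40.00y = 0.3127
Solving, x = 7.689 × 10^-3 mol, y = 3.214 × 10^-3 mol
mass of LiOH = 7.689 × 10^-3 × 23.95 = 0.1841 g

0.1841 g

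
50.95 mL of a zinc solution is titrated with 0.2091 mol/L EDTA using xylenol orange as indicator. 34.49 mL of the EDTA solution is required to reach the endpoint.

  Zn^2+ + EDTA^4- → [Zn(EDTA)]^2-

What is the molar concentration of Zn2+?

0.1415 mol/L

n(EDTA) = 0.03449 L × 0.2091 mol/L = 7.212 × 10^-3 mol
n(Zn2+) = 7.212 × 10^-3 mol (1:1 mole ratio)
[Zn2+] = 7.212 × 10^-3 mol / 0.05095 L = 0.1415 mol/L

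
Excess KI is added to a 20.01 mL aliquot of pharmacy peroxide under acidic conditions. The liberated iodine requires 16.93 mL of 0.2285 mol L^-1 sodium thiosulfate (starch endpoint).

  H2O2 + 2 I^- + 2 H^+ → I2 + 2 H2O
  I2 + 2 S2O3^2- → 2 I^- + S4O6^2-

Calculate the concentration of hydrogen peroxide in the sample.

n(S2O3^2-) = 0.01693 × 0.2285 = 3.869 × 10^-3 mol
n(I2) = n(S2O3^2-)/2 = 1.934 × 10^-3 mol
n(H2O2) in the aliquot = 1.934 × 10^-3 mol (1:1 ratio)
[H2O2] = 1.934 × 10^-3 / 0.02001 = 0.09666 mol/L

0.09666 mol/L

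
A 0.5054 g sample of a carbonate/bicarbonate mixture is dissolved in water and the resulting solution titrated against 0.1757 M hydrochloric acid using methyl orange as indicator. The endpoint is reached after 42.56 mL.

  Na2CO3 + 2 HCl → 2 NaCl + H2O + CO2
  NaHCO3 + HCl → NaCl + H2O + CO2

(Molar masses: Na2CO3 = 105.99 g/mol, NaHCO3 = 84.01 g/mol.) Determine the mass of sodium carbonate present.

n(HCl) = 0.04256 × 0.1757 = 7.478 × 10^-3 mol
Let x = n(Na2CO3), y = n(NaHCO3).
Titrant: 2x + 1y = 7.478 × 10^-3;  mass: 105.99x + 84.01y = 0.5054
Solving, x = 1.980 × 10^-3 mol, y = 3.518 × 10^-3 mol
mass of Na2CO3 = 1.980 × 10^-3 × 105.99 = 0.2098 g

0.2098 g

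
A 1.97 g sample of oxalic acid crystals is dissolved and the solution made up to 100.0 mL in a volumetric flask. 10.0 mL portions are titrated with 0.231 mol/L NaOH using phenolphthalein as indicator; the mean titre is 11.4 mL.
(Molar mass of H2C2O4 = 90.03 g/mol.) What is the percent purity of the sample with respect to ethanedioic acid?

H2C2O4 + 2 NaOH → Na2C2O4 + 2 H2O
n(NaOH) per titration = 0.0114 × 0.231 = 2.63 × 10^-3 mol
From the 1:2 ratio, n(H2C2O4) in each aliquot = 1/2 × 2.63 × 10^-3 = 1.32 × 10^-3 mol
n(H2C2O4) in the whole flask = 1.32 × 10^-3 × 100.0/10.0 = 0.0132 mol
mass of H2C2O4 = 0.0132 × 90.03 = 1.19 g
% H2C2O4 = 1.19 / 1.97 × 100 = 60.2 %

60.2 %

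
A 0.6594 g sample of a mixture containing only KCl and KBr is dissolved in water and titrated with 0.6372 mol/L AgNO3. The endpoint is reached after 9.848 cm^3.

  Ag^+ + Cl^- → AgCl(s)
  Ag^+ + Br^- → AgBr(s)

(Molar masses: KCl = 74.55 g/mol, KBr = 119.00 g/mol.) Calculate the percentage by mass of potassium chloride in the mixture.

22.22 %

n(AgNO3) = 0.009848 × 0.6372 = 6.275 × 10^-3 mol
Let x = n(KCl), y = n(KBr).
Titrant: 1x + 1y = 6.275 × 10^-3;  mass: 74.55x + 119.00y = 0.6594
Solving, x = 1.965 × 10^-3 mol, y = 4.310 × 10^-3 mol
mass of KCl = 1.965 × 10^-3 × 74.55 = 0.1465 g
% KCl = 0.1465 / 0.6594 × 100 = 22.22 %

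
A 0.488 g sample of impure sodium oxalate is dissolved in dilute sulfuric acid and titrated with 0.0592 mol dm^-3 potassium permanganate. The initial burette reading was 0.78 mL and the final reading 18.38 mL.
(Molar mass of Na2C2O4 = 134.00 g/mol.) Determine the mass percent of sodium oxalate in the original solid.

2 MnO4^- + 5 C2O4^2- + 16 H^+ → 2 Mn^2+ + 10 CO2 + 8 H2O
n(KMnO4) = 0.0176 L × 0.0592 mol/L = 1.04 × 10^-3 mol
From the 5:2 ratio, n(Na2C2O4) = 5/2 × 1.04 × 10^-3 = 2.60 × 10^-3 mol
mass of Na2C2O4 = 2.60 × 10^-3 × 134.00 g/mol = 0.349 g
% Na2C2O4 = 0.349 / 0.488 × 100 = 71.5 %

71.5 %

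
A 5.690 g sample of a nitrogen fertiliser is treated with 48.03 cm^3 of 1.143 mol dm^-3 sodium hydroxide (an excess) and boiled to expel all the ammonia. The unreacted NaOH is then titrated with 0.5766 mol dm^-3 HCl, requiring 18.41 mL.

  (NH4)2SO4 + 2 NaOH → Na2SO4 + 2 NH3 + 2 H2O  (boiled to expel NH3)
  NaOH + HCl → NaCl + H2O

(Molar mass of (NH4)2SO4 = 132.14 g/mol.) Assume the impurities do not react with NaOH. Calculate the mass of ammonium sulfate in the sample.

2.926 g

n(NaOH) added = 0.04803 × 1.143 = 0.05490 mol
n(HCl) used in back-titration = 0.01841 × 0.5766 = 0.01062 mol
n(NaOH) left over = 0.01062 mol (1:1 ratio)
n(NaOH) consumed by analyte = 0.05490 − 0.01062 = 0.04428 mol
From the 1:2 ratio, n((NH4)2SO4) = 1/2 × 0.04428 = 0.02214 mol
mass of (NH4)2SO4 = 0.02214 × 132.14 = 2.926 g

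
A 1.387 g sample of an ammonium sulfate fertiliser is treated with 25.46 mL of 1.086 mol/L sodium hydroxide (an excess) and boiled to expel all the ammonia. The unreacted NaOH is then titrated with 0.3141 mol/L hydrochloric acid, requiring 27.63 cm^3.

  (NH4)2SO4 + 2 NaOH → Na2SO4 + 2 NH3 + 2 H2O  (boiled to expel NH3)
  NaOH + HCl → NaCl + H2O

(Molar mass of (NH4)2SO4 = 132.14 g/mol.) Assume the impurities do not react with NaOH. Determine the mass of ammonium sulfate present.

n(NaOH) added = 0.02546 × 1.086 = 0.02765 mol
n(HCl) used in back-titration = 0.02763 × 0.3141 = 8.679 × 10^-3 mol
n(NaOH) left over = 8.679 × 10^-3 mol (1:1 ratio)
n(NaOH) consumed by analyte = 0.02765 − 8.679 × 10^-3 = 0.01897 mol
From the 1:2 ratio, n((NH4)2SO4) = 1/2 × 0.01897 = 9.485 × 10^-3 mol
mass of (NH4)2SO4 = 9.485 × 10^-3 × 132.14 = 1.253 g

1.253 g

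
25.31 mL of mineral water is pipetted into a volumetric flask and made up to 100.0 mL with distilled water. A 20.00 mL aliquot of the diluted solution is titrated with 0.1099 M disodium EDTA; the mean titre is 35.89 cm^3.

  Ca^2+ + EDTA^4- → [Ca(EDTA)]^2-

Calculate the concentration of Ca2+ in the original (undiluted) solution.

n(EDTA) = 0.03589 × 0.1099 = 3.944 × 10^-3 mol
n(Ca2+) in the aliquot = 3.944 × 10^-3 mol (1:1 ratio)
[Ca2+]_dilute = 3.944 × 10^-3 / 0.02000 = 0.1972 mol/L
Dilution factor = 100.0 / 25.31 = 3.951
[Ca2+]_stock = 0.1972 × 3.951 = 0.7792 mol/L

0.7792 M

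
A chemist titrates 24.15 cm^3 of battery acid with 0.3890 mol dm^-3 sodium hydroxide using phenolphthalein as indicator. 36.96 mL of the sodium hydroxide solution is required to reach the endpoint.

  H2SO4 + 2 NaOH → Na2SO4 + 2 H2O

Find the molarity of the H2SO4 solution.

0.2977 mol/L

n(NaOH) = 0.03696 L × 0.3890 mol/L = 0.01438 mol
From the 1:2 mole ratio, n(H2SO4) = 1/2 × 0.01438 = 7.189 × 10^-3 mol
[H2SO4] = 7.189 × 10^-3 mol / 0.02415 L = 0.2977 mol/L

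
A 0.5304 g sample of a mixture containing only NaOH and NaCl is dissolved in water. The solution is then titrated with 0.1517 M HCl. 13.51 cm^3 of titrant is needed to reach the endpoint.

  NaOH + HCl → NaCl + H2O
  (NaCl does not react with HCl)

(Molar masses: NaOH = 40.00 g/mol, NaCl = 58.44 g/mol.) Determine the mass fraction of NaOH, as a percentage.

n(HCl) = 0.01351 × 0.1517 = 2.049 × 10^-3 mol
Let x = n(NaOH), y = n(NaCl).
Titrant: 1x = 2.049 × 10^-3;  mass: 40.00x + 58.44y = 0.5304
Solving, x = 2.049 × 10^-3 mol, y = 7.673 × 10^-3 mol
mass of NaOH = 2.049 × 10^-3 × 40.00 = 0.08198 g
% NaOH = 0.08198 / 0.5304 × 100 = 15.46 %

15.46 %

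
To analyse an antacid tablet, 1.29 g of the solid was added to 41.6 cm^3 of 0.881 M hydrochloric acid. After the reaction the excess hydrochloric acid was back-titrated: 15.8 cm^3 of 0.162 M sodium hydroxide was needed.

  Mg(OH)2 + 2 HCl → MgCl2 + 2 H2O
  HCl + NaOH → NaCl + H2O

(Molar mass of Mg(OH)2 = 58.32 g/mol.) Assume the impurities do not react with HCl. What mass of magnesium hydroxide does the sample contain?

0.994 g

n(HCl) added = 0.0416 × 0.881 = 0.0366 mol
n(NaOH) used in back-titration = 0.0158 × 0.162 = 2.56 × 10^-3 mol
n(HCl) left over = 2.56 × 10^-3 mol (1:1 ratio)
n(HCl) consumed by analyte = 0.0366 − 2.56 × 10^-3 = 0.0341 mol
From the 1:2 ratio, n(Mg(OH)2) = 1/2 × 0.0341 = 0.0170 mol
mass of Mg(OH)2 = 0.0170 × 58.32 = 0.994 g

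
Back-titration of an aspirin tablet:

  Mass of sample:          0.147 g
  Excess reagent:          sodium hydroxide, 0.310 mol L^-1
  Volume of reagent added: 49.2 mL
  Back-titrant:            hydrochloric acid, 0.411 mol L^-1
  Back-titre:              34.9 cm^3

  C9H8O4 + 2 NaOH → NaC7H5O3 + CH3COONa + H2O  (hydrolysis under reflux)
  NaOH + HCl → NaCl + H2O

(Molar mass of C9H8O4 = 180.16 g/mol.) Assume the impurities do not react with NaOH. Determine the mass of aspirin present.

0.0818 g

n(NaOH) added = 0.0492 × 0.310 = 0.0153 mol
n(HCl) used in back-titration = 0.0349 × 0.411 = 0.0143 mol
n(NaOH) left over = 0.0143 mol (1:1 ratio)
n(NaOH) consumed by analyte = 0.0153 − 0.0143 = 9.08 × 10^-4 mol
From the 1:2 ratio, n(C9H8O4) = 1/2 × 9.08 × 10^-4 = 4.54 × 10^-4 mol
mass of C9H8O4 = 4.54 × 10^-4 × 180.16 = 0.0818 g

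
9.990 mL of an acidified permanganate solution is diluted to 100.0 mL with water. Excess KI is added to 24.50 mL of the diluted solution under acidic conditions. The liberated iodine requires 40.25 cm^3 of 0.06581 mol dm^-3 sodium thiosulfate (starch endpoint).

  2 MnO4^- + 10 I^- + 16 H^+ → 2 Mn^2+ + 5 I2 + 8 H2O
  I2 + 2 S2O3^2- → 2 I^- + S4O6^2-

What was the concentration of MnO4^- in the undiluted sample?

0.2164 mol/L

n(S2O3^2-) = 0.04025 × 0.06581 = 2.649 × 10^-3 mol
n(I2) = n(S2O3^2-)/2 = 1.324 × 10^-3 mol
From the 2:5 ratio, n(MnO4^-) in the aliquot = 2/5 × 1.324 × 10^-3 = 5.298 × 10^-4 mol
[MnO4^-]_dilute = 5.298 × 10^-4 / 0.02450 = 0.02162 mol/L
[MnO4^-]_original = 0.02162 × 100.0/9.990 = 0.2164 mol/L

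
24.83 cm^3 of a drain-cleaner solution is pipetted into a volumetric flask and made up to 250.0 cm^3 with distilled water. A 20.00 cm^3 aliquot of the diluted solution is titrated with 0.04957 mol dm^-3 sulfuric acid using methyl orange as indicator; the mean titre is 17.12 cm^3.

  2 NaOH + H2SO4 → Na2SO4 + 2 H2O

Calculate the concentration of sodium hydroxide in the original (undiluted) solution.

n(H2SO4) = 0.01712 × 0.04957 = 8.486 × 10^-4 mol
From the 2:1 ratio, n(NaOH) in the aliquot = 2/1 × 8.486 × 10^-4 = 1.697 × 10^-3 mol
[NaOH]_dilute = 1.697 × 10^-3 / 0.02000 = 0.08486 mol/L
Dilution factor = 250.0 / 24.83 = 10.07
[NaOH]_stock = 0.08486 × 10.07 = 0.8544 mol/L

0.8544 mol/L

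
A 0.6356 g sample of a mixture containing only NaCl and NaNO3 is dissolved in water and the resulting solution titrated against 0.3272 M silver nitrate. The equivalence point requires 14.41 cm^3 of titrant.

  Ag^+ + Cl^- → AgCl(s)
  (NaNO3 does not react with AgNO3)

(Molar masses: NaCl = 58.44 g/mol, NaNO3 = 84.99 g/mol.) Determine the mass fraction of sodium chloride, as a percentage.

43.35 %

n(AgNO3) = 0.01441 × 0.3272 = 4.715 × 10^-3 mol
Let x = n(NaCl), y = n(NaNO3).
Titrant: 1x = 4.715 × 10^-3;  mass: 58.44x + 84.99y = 0.6356
Solving, x = 4.715 × 10^-3 mol, y = 4.236 × 10^-3 mol
mass of NaCl = 4.715 × 10^-3 × 58.44 = 0.2755 g
% NaCl = 0.2755 / 0.6356 × 100 = 43.35 %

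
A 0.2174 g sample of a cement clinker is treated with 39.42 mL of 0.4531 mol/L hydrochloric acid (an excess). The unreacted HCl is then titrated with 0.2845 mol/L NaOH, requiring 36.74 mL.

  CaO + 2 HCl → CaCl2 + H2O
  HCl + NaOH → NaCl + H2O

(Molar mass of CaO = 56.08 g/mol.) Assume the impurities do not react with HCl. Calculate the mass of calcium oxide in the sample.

0.2077 g

n(HCl) added = 0.03942 × 0.4531 = 0.01786 mol
n(NaOH) used in back-titration = 0.03674 × 0.2845 = 0.01045 mol
n(HCl) left over = 0.01045 mol (1:1 ratio)
n(HCl) consumed by analyte = 0.01786 − 0.01045 = 7.409 × 10^-3 mol
From the 1:2 ratio, n(CaO) = 1/2 × 7.409 × 10^-3 = 3.704 × 10^-3 mol
mass of CaO = 3.704 × 10^-3 × 56.08 = 0.2077 g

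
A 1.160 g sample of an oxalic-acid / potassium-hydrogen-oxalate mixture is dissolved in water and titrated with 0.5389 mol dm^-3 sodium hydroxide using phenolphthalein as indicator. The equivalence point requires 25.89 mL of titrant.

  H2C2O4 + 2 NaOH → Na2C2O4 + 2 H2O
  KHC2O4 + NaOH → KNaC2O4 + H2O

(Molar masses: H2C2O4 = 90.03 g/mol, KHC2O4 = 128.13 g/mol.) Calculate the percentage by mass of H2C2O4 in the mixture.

n(NaOH) = 0.02589 × 0.5389 = 0.01395 mol
Let x = n(H2C2O4), y = n(KHC2O4).
Titrant: 2x + 1y = 0.01395;  mass: 90.03x + 128.13y = 1.160
Solving, x = 3.776 × 10^-3 mol, y = 6.400 × 10^-3 mol
mass of H2C2O4 = 3.776 × 10^-3 × 90.03 = 0.3400 g
% H2C2O4 = 0.3400 / 1.160 × 100 = 29.31 %

29.31 %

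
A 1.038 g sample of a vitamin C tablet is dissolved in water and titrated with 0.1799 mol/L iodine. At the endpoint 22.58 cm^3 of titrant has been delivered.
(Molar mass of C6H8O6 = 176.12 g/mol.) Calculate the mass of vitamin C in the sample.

0.7154 g

C6H8O6 + I2 → C6H6O6 + 2 HI
n(I2) = 0.02258 L × 0.1799 mol/L = 4.062 × 10^-3 mol
n(C6H8O6) = 4.062 × 10^-3 mol (1:1 ratio)
mass of C6H8O6 = 4.062 × 10^-3 × 176.12 g/mol = 0.7154 g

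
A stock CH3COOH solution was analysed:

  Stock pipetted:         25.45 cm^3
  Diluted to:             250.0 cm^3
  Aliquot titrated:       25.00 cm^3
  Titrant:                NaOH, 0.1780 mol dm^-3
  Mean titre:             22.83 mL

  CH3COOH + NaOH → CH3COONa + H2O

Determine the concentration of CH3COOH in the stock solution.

n(NaOH) = 0.02283 × 0.1780 = 4.064 × 10^-3 mol
n(CH3COOH) in the aliquot = 4.064 × 10^-3 mol (1:1 ratio)
[CH3COOH]_dilute = 4.064 × 10^-3 / 0.02500 = 0.1625 mol/L
Dilution factor = 250.0 / 25.45 = 9.823
[CH3COOH]_stock = 0.1625 × 9.823 = 1.597 mol/L

1.597 mol/L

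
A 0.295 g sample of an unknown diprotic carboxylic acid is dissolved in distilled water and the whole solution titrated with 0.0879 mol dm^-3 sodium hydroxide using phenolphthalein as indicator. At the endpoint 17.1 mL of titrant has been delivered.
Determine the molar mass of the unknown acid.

393 g/mol

n(NaOH) = 0.0171 L × 0.0879 mol/L = 1.50 × 10^-3 mol
From the 1:2 ratio, n(H2A) = 1/2 × 1.50 × 10^-3 = 7.52 × 10^-4 mol
M = m / n = 0.295 g / 7.52 × 10^-4 mol = 393 g/mol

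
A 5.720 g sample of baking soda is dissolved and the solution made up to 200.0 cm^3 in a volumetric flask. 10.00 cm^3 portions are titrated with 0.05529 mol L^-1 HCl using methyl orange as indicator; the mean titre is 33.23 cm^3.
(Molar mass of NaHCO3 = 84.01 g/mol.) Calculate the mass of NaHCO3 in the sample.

3.087 g

NaHCO3 + HCl → NaCl + H2O + CO2
n(HCl) per titration = 0.03323 × 0.05529 = 1.837 × 10^-3 mol
n(NaHCO3) in each aliquot = 1.837 × 10^-3 mol (1:1 ratio)
n(NaHCO3) in the whole flask = 1.837 × 10^-3 × 200.0/10.00 = 0.03675 mol
mass of NaHCO3 = 0.03675 × 84.01 = 3.087 g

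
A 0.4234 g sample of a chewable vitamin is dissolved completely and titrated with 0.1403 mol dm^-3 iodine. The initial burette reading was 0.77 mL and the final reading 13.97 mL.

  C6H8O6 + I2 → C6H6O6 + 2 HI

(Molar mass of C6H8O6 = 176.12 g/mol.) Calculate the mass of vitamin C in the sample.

n(I2) = 0.01320 L × 0.1403 mol/L = 1.852 × 10^-3 mol
n(C6H8O6) = 1.852 × 10^-3 mol (1:1 ratio)
mass of C6H8O6 = 1.852 × 10^-3 × 176.12 g/mol = 0.3262 g

0.3262 g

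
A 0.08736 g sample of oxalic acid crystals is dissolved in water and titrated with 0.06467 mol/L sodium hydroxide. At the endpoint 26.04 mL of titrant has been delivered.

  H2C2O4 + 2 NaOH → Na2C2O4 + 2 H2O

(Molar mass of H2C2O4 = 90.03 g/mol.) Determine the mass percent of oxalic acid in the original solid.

n(NaOH) = 0.02604 L × 0.06467 mol/L = 1.684 × 10^-3 mol
From the 1:2 ratio, n(H2C2O4) = 1/2 × 1.684 × 10^-3 = 8.420 × 10^-4 mol
mass of H2C2O4 = 8.420 × 10^-4 × 90.03 g/mol = 0.07581 g
% H2C2O4 = 0.07581 / 0.08736 × 100 = 86.77 %

86.77 %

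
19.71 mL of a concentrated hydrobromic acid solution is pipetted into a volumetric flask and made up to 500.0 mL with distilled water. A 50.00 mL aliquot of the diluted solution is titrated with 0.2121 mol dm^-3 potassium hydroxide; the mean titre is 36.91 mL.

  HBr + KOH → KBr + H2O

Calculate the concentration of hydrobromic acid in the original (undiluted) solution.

3.972 mol/L

n(KOH) = 0.03691 × 0.2121 = 7.829 × 10^-3 mol
n(HBr) in the aliquot = 7.829 × 10^-3 mol (1:1 ratio)
[HBr]_dilute = 7.829 × 10^-3 / 0.05000 = 0.1566 mol/L
Dilution factor = 500.0 / 19.71 = 25.37
[HBr]_stock = 0.1566 × 25.37 = 3.972 mol/L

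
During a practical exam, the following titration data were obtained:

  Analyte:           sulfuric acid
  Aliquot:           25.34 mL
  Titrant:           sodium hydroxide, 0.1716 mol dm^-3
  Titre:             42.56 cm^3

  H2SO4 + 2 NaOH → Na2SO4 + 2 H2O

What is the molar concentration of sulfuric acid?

0.1441 mol/L

n(NaOH) = 0.04256 L × 0.1716 mol/L = 7.303 × 10^-3 mol
From the 1:2 mole ratio, n(H2SO4) = 1/2 × 7.303 × 10^-3 = 3.652 × 10^-3 mol
[H2SO4] = 3.652 × 10^-3 mol / 0.02534 L = 0.1441 mol/L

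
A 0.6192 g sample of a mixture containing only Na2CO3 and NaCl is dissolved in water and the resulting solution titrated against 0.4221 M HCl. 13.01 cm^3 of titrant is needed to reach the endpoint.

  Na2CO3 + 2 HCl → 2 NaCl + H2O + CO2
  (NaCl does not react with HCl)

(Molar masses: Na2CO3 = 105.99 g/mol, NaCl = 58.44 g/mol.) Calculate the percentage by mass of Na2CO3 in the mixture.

47.00 %

n(HCl) = 0.01301 × 0.4221 = 5.492 × 10^-3 mol
Let x = n(Na2CO3), y = n(NaCl).
Titrant: 2x = 5.492 × 10^-3;  mass: 105.99x + 58.44y = 0.6192
Solving, x = 2.746 × 10^-3 mol, y = 5.616 × 10^-3 mol
mass of Na2CO3 = 2.746 × 10^-3 × 105.99 = 0.2910 g
% Na2CO3 = 0.2910 / 0.6192 × 100 = 47.00 %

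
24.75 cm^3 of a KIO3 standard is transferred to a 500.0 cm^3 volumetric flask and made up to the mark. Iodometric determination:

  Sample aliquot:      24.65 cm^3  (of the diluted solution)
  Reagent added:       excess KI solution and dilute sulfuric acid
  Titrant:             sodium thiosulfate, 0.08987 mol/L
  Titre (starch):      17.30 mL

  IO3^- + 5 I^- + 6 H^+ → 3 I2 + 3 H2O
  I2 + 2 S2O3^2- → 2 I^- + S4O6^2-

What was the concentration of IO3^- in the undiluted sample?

n(S2O3^2-) = 0.01730 × 0.08987 = 1.555 × 10^-3 mol
n(I2) = n(S2O3^2-)/2 = 7.774 × 10^-4 mol
From the 1:3 ratio, n(IO3^-) in the aliquot = 1/3 × 7.774 × 10^-4 = 2.591 × 10^-4 mol
[IO3^-]_dilute = 2.591 × 10^-4 / 0.02465 = 0.01051 mol/L
[IO3^-]_original = 0.01051 × 500.0/24.75 = 0.2124 mol/L

0.2124 mol/L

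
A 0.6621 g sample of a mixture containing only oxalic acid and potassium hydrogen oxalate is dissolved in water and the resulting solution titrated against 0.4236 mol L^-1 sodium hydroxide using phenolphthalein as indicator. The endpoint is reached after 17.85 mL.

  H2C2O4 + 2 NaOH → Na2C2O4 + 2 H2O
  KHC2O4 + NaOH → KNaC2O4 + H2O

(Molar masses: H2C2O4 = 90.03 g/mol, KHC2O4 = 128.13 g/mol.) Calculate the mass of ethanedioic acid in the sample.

n(NaOH) = 0.01785 × 0.4236 = 7.561 × 10^-3 mol
Let x = n(H2C2O4), y = n(KHC2O4).
Titrant: 2x + 1y = 7.561 × 10^-3;  mass: 90.03x + 128.13y = 0.6621
Solving, x = 1.845 × 10^-3 mol, y = 3.871 × 10^-3 mol
mass of H2C2O4 = 1.845 × 10^-3 × 90.03 = 0.1661 g

0.1661 g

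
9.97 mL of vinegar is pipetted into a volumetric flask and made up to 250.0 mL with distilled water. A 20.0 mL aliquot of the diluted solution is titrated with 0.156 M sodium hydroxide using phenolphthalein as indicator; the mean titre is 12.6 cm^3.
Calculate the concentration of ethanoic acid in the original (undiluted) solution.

2.46 M

CH3COOH + NaOH → CH3COONa + H2O
n(NaOH) = 0.0126 × 0.156 = 1.97 × 10^-3 mol
n(CH3COOH) in the aliquot = 1.97 × 10^-3 mol (1:1 ratio)
[CH3COOH]_dilute = 1.97 × 10^-3 / 0.0200 = 0.0983 mol/L
Dilution factor = 250.0 / 9.97 = 25.08
[CH3COOH]_stock = 0.0983 × 25.08 = 2.46 mol/L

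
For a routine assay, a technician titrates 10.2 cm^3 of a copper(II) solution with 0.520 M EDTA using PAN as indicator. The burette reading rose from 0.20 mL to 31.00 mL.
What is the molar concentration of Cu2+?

1.57 M

Cu^2+ + EDTA^4- → [Cu(EDTA)]^2-
n(EDTA) = 0.0308 L × 0.520 mol/L = 0.0160 mol
n(Cu2+) = 0.0160 mol (1:1 mole ratio)
[Cu2+] = 0.0160 mol / 0.0102 L = 1.57 mol/L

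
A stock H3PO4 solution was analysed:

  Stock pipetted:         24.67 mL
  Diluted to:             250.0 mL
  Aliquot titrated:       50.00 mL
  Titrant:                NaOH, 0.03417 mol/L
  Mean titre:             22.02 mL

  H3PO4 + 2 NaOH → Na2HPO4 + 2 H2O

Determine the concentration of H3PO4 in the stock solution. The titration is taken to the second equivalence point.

0.07625 mol/L

n(NaOH) = 0.02202 × 0.03417 = 7.524 × 10^-4 mol
From the 1:2 ratio, n(H3PO4) in the aliquot = 1/2 × 7.524 × 10^-4 = 3.762 × 10^-4 mol
[H3PO4]_dilute = 3.762 × 10^-4 / 0.05000 = 0.007524 mol/L
Dilution factor = 250.0 / 24.67 = 10.13
[H3PO4]_stock = 0.007524 × 10.13 = 0.07625 mol/L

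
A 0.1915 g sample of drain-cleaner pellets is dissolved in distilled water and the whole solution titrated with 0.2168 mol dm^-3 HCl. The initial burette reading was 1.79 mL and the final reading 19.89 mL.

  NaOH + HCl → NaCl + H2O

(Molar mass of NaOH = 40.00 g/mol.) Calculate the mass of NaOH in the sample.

0.1570 g

n(HCl) = 0.01810 L × 0.2168 mol/L = 3.924 × 10^-3 mol
n(NaOH) = 3.924 × 10^-3 mol (1:1 ratio)
mass of NaOH = 3.924 × 10^-3 × 40.00 g/mol = 0.1570 g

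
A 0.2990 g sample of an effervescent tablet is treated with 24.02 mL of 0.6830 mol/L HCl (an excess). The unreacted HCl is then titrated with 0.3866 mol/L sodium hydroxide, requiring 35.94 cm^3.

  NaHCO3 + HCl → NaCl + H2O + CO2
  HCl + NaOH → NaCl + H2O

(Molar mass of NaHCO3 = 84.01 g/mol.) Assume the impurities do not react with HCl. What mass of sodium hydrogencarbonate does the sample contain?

0.2110 g

n(HCl) added = 0.02402 × 0.6830 = 0.01641 mol
n(NaOH) used in back-titration = 0.03594 × 0.3866 = 0.01389 mol
n(HCl) left over = 0.01389 mol (1:1 ratio)
n(HCl) consumed by analyte = 0.01641 − 0.01389 = 2.511 × 10^-3 mol
n(NaHCO3) = 2.511 × 10^-3 mol (1:1 ratio)
mass of NaHCO3 = 2.511 × 10^-3 × 84.01 = 0.2110 g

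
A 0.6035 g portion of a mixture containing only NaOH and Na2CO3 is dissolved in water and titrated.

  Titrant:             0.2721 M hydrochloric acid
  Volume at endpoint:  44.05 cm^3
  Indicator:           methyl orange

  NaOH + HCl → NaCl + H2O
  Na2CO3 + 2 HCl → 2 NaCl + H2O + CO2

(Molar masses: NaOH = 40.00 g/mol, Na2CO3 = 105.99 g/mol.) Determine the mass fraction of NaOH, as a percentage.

16.17 %

n(HCl) = 0.04405 × 0.2721 = 0.01199 mol
Let x = n(NaOH), y = n(Na2CO3).
Titrant: 1x + 2y = 0.01199;  mass: 40.00x + 105.99y = 0.6035
Solving, x = 2.439 × 10^-3 mol, y = 4.773 × 10^-3 mol
mass of NaOH = 2.439 × 10^-3 × 40.00 = 0.09757 g
% NaOH = 0.09757 / 0.6035 × 100 = 16.17 %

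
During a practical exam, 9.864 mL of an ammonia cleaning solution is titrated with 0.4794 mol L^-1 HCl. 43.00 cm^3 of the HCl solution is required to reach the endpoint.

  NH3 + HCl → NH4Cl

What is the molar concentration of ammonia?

n(HCl) = 0.04300 L × 0.4794 mol/L = 0.02061 mol
n(NH3) = 0.02061 mol (1:1 mole ratio)
[NH3] = 0.02061 mol / 0.009864 L = 2.090 mol/L

2.090 mol/L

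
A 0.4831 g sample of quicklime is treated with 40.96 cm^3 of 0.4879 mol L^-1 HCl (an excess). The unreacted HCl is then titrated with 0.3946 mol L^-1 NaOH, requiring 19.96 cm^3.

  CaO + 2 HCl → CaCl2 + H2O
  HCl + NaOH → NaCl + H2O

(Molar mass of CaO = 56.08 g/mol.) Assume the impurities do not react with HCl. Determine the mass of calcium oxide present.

n(HCl) added = 0.04096 × 0.4879 = 0.01998 mol
n(NaOH) used in back-titration = 0.01996 × 0.3946 = 7.876 × 10^-3 mol
n(HCl) left over = 7.876 × 10^-3 mol (1:1 ratio)
n(HCl) consumed by analyte = 0.01998 − 7.876 × 10^-3 = 0.01211 mol
From the 1:2 ratio, n(CaO) = 1/2 × 0.01211 = 6.054 × 10^-3 mol
mass of CaO = 6.054 × 10^-3 × 56.08 = 0.3395 g

0.3395 g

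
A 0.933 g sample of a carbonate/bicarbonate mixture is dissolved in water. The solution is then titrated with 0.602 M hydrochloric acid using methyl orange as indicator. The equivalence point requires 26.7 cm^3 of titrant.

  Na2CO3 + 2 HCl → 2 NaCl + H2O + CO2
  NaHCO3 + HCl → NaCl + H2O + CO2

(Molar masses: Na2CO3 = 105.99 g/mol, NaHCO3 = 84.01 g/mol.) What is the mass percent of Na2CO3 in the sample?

76.4 %

n(HCl) = 0.0267 × 0.602 = 0.0161 mol
Let x = n(Na2CO3), y = n(NaHCO3).
Titrant: 2x + 1y = 0.0161;  mass: 105.99x + 84.01y = 0.933
Solving, x = 6.73 × 10^-3 mol, y = 2.62 × 10^-3 mol
mass of Na2CO3 = 6.73 × 10^-3 × 105.99 = 0.713 g
% Na2CO3 = 0.713 / 0.933 × 100 = 76.4 %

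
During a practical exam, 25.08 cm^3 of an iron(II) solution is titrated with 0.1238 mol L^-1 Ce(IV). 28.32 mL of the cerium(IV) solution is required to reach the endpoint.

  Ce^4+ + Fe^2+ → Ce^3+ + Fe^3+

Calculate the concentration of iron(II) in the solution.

0.1398 mol/L

n(Ce4+) = 0.02832 L × 0.1238 mol/L = 3.506 × 10^-3 mol
n(Fe2+) = 3.506 × 10^-3 mol (1:1 mole ratio)
[Fe2+] = 3.506 × 10^-3 mol / 0.02508 L = 0.1398 mol/L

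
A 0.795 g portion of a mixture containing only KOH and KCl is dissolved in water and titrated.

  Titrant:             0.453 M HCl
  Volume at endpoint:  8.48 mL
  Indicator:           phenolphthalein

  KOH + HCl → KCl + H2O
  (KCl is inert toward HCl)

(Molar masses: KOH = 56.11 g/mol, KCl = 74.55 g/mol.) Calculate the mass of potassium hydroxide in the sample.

n(HCl) = 0.00848 × 0.453 = 3.84 × 10^-3 mol
Let x = n(KOH), y = n(KCl).
Titrant: 1x = 3.84 × 10^-3;  mass: 56.11x + 74.55y = 0.795
Solving, x = 3.84 × 10^-3 mol, y = 7.77 × 10^-3 mol
mass of KOH = 3.84 × 10^-3 × 56.11 = 0.216 g

0.216 g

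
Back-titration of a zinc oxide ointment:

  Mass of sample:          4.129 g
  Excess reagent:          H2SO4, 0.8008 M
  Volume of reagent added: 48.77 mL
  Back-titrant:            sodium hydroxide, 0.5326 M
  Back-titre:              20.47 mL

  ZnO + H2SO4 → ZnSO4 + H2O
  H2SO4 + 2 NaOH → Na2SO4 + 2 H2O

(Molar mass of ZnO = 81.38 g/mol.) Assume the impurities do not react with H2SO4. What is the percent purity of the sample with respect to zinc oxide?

n(H2SO4) added = 0.04877 × 0.8008 = 0.03906 mol
n(NaOH) used in back-titration = 0.02047 × 0.5326 = 0.01090 mol
From the 1:2 ratio, n(H2SO4) left over = 1/2 × 0.01090 = 5.451 × 10^-3 mol
n(H2SO4) consumed by analyte = 0.03906 − 5.451 × 10^-3 = 0.03360 mol
n(ZnO) = 0.03360 mol (1:1 ratio)
mass of ZnO = 0.03360 × 81.38 = 2.735 g
% ZnO = 2.735 / 4.129 × 100 = 66.23 %

66.23 %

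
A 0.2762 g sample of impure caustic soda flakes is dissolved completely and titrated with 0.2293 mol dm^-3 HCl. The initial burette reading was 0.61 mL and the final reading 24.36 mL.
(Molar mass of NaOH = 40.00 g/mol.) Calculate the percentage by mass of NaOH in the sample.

78.87 %

NaOH + HCl → NaCl + H2O
n(HCl) = 0.02375 L × 0.2293 mol/L = 5.446 × 10^-3 mol
n(NaOH) = 5.446 × 10^-3 mol (1:1 ratio)
mass of NaOH = 5.446 × 10^-3 × 40.00 g/mol = 0.2178 g
% NaOH = 0.2178 / 0.2762 × 100 = 78.87 %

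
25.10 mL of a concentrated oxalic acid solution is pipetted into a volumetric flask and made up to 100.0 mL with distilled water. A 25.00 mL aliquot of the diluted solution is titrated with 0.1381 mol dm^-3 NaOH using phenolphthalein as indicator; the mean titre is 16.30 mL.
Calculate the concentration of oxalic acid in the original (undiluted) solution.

0.1794 mol/L

H2C2O4 + 2 NaOH → Na2C2O4 + 2 H2O
n(NaOH) = 0.01630 × 0.1381 = 2.251 × 10^-3 mol
From the 1:2 ratio, n(H2C2O4) in the aliquot = 1/2 × 2.251 × 10^-3 = 1.126 × 10^-3 mol
[H2C2O4]_dilute = 1.126 × 10^-3 / 0.02500 = 0.04502 mol/L
Dilution factor = 100.0 / 25.10 = 3.984
[H2C2O4]_stock = 0.04502 × 3.984 = 0.1794 mol/L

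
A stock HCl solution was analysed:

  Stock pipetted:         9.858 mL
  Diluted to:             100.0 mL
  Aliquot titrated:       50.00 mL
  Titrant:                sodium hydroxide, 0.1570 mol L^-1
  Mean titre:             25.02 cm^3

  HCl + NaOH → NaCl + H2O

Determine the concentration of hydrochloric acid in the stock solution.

0.7969 mol/L

n(NaOH) = 0.02502 × 0.1570 = 3.928 × 10^-3 mol
n(HCl) in the aliquot = 3.928 × 10^-3 mol (1:1 ratio)
[HCl]_dilute = 3.928 × 10^-3 / 0.05000 = 0.07856 mol/L
Dilution factor = 100.0 / 9.858 = 10.14
[HCl]_stock = 0.07856 × 10.14 = 0.7969 mol/L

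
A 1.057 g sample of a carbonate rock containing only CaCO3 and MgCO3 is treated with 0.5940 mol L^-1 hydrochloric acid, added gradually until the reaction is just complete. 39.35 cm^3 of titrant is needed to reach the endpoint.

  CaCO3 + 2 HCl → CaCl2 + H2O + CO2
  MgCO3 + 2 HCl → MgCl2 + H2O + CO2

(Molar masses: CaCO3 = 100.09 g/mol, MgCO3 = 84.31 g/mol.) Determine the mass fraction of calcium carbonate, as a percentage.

n(HCl) = 0.03935 × 0.5940 = 0.02337 mol
Let x = n(CaCO3), y = n(MgCO3).
Titrant: 2x + 2y = 0.02337;  mass: 100.09x + 84.31y = 1.057
Solving, x = 4.542 × 10^-3 mol, y = 7.145 × 10^-3 mol
mass of CaCO3 = 4.542 × 10^-3 × 100.09 = 0.4546 g
% CaCO3 = 0.4546 / 1.057 × 100 = 43.01 %

43.01 %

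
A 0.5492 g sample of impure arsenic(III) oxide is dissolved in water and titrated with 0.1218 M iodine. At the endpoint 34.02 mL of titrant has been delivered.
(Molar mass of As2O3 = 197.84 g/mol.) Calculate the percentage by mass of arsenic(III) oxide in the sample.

74.63 %

As2O3 + 2 I2 + 2 H2O → As2O5 + 4 HI
n(I2) = 0.03402 L × 0.1218 mol/L = 4.144 × 10^-3 mol
From the 1:2 ratio, n(As2O3) = 1/2 × 4.144 × 10^-3 = 2.072 × 10^-3 mol
mass of As2O3 = 2.072 × 10^-3 × 197.84 g/mol = 0.4099 g
% As2O3 = 0.4099 / 0.5492 × 100 = 74.63 %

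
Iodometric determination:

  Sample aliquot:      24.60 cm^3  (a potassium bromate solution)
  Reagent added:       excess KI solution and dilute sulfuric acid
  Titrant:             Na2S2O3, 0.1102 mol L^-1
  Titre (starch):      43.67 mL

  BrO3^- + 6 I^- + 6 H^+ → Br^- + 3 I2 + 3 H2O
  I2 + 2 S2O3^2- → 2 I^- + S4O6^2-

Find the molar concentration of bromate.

0.03260 mol/L

n(S2O3^2-) = 0.04367 × 0.1102 = 4.812 × 10^-3 mol
n(I2) = n(S2O3^2-)/2 = 2.406 × 10^-3 mol
From the 1:3 ratio, n(BrO3^-) in the aliquot = 1/3 × 2.406 × 10^-3 = 8.021 × 10^-4 mol
[BrO3^-] = 8.021 × 10^-4 / 0.02460 = 0.03260 mol/L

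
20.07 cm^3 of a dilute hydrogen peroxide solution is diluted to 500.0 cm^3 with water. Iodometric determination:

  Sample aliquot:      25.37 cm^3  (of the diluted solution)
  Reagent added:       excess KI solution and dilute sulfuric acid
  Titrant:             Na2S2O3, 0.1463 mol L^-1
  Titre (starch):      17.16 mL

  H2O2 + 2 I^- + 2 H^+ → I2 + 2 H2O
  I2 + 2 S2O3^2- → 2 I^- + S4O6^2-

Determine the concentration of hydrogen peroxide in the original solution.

n(S2O3^2-) = 0.01716 × 0.1463 = 2.511 × 10^-3 mol
n(I2) = n(S2O3^2-)/2 = 1.255 × 10^-3 mol
n(H2O2) in the aliquot = 1.255 × 10^-3 mol (1:1 ratio)
[H2O2]_dilute = 1.255 × 10^-3 / 0.02537 = 0.04948 mol/L
[H2O2]_original = 0.04948 × 500.0/20.07 = 1.233 mol/L

1.233 mol/L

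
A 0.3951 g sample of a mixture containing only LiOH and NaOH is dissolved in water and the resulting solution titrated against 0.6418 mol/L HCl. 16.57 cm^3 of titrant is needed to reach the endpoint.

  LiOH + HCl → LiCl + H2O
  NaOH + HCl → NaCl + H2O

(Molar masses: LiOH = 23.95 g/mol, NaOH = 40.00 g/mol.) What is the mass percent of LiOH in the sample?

n(HCl) = 0.01657 × 0.6418 = 0.01063 mol
Let x = n(LiOH), y = n(NaOH).
Titrant: 1x + 1y = 0.01063;  mass: 23.95x + 40.00y = 0.3951
Solving, x = 1.887 × 10^-3 mol, y = 8.748 × 10^-3 mol
mass of LiOH = 1.887 × 10^-3 × 23.95 = 0.04519 g
% LiOH = 0.04519 / 0.3951 × 100 = 11.44 %

11.44 %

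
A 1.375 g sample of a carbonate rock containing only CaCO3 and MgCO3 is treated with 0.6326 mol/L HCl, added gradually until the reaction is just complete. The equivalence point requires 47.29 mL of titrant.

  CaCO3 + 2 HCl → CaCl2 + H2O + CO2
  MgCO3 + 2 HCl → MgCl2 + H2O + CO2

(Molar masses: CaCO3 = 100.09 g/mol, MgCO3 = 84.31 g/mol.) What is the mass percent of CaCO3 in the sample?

n(HCl) = 0.04729 × 0.6326 = 0.02992 mol
Let x = n(CaCO3), y = n(MgCO3).
Titrant: 2x + 2y = 0.02992;  mass: 100.09x + 84.31y = 1.375
Solving, x = 7.218 × 10^-3 mol, y = 7.739 × 10^-3 mol
mass of CaCO3 = 7.218 × 10^-3 × 100.09 = 0.7225 g
% CaCO3 = 0.7225 / 1.375 × 100 = 52.54 %

52.54 %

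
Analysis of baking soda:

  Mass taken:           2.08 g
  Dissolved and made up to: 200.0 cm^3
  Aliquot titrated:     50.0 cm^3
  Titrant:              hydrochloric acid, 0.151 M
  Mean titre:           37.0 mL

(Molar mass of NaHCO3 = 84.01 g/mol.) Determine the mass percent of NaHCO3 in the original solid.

90.3 %

NaHCO3 + HCl → NaCl + H2O + CO2
n(HCl) per titration = 0.0370 × 0.151 = 5.59 × 10^-3 mol
n(NaHCO3) in each aliquot = 5.59 × 10^-3 mol (1:1 ratio)
n(NaHCO3) in the whole flask = 5.59 × 10^-3 × 200.0/50.0 = 0.0223 mol
mass of NaHCO3 = 0.0223 × 84.01 = 1.88 g
% NaHCO3 = 1.88 / 2.08 × 100 = 90.3 %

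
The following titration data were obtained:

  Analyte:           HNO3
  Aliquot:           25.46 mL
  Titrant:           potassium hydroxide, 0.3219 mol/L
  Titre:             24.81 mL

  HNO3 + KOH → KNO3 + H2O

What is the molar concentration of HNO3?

n(KOH) = 0.02481 L × 0.3219 mol/L = 7.986 × 10^-3 mol
n(HNO3) = 7.986 × 10^-3 mol (1:1 mole ratio)
[HNO3] = 7.986 × 10^-3 mol / 0.02546 L = 0.3137 mol/L

0.3137 mol/L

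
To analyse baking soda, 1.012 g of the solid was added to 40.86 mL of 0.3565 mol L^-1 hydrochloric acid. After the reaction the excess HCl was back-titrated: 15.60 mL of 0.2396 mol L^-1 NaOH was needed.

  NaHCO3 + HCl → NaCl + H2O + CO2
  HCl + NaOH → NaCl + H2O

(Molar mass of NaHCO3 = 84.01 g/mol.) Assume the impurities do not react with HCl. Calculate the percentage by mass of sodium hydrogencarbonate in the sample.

89.89 %

n(HCl) added = 0.04086 × 0.3565 = 0.01457 mol
n(NaOH) used in back-titration = 0.01560 × 0.2396 = 3.738 × 10^-3 mol
n(HCl) left over = 3.738 × 10^-3 mol (1:1 ratio)
n(HCl) consumed by analyte = 0.01457 − 3.738 × 10^-3 = 0.01083 mol
n(NaHCO3) = 0.01083 mol (1:1 ratio)
mass of NaHCO3 = 0.01083 × 84.01 = 0.9097 g
% NaHCO3 = 0.9097 / 1.012 × 100 = 89.89 %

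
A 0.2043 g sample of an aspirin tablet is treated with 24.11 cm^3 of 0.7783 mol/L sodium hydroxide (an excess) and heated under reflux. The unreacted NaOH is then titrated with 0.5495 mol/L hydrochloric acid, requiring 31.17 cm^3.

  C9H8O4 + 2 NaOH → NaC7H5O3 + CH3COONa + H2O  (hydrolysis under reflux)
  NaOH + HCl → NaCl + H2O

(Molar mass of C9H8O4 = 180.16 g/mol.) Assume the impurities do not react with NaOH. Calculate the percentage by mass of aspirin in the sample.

n(NaOH) added = 0.02411 × 0.7783 = 0.01876 mol
n(HCl) used in back-titration = 0.03117 × 0.5495 = 0.01713 mol
n(NaOH) left over = 0.01713 mol (1:1 ratio)
n(NaOH) consumed by analyte = 0.01876 − 0.01713 = 1.637 × 10^-3 mol
From the 1:2 ratio, n(C9H8O4) = 1/2 × 1.637 × 10^-3 = 8.184 × 10^-4 mol
mass of C9H8O4 = 8.184 × 10^-4 × 180.16 = 0.1475 g
% C9H8O4 = 0.1475 / 0.2043 × 100 = 72.17 %

72.17 %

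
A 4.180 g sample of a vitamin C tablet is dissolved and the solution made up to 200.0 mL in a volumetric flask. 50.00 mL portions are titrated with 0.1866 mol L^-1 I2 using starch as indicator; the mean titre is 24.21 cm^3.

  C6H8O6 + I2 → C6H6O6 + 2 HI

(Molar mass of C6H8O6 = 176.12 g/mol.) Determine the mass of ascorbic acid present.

3.183 g

n(I2) per titration = 0.02421 × 0.1866 = 4.518 × 10^-3 mol
n(C6H8O6) in each aliquot = 4.518 × 10^-3 mol (1:1 ratio)
n(C6H8O6) in the whole flask = 4.518 × 10^-3 × 200.0/50.00 = 0.01807 mol
mass of C6H8O6 = 0.01807 × 176.12 = 3.183 g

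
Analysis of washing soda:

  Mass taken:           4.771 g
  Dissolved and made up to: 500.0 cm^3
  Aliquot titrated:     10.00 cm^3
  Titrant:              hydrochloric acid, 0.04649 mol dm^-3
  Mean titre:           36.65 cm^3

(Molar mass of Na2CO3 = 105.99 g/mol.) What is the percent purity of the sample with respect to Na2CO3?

94.63 %

Na2CO3 + 2 HCl → 2 NaCl + H2O + CO2
n(HCl) per titration = 0.03665 × 0.04649 = 1.704 × 10^-3 mol
From the 1:2 ratio, n(Na2CO3) in each aliquot = 1/2 × 1.704 × 10^-3 = 8.519 × 10^-4 mol
n(Na2CO3) in the whole flask = 8.519 × 10^-4 × 500.0/10.00 = 0.04260 mol
mass of Na2CO3 = 0.04260 × 105.99 = 4.515 g
% Na2CO3 = 4.515 / 4.771 × 100 = 94.63 %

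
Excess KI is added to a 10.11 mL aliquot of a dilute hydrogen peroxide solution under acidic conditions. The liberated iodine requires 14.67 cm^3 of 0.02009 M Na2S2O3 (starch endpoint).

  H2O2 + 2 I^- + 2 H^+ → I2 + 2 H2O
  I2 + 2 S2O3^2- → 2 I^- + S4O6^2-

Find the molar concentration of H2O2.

0.01458 M

n(S2O3^2-) = 0.01467 × 0.02009 = 2.947 × 10^-4 mol
n(I2) = n(S2O3^2-)/2 = 1.474 × 10^-4 mol
n(H2O2) in the aliquot = 1.474 × 10^-4 mol (1:1 ratio)
[H2O2] = 1.474 × 10^-4 / 0.01011 = 0.01458 mol/L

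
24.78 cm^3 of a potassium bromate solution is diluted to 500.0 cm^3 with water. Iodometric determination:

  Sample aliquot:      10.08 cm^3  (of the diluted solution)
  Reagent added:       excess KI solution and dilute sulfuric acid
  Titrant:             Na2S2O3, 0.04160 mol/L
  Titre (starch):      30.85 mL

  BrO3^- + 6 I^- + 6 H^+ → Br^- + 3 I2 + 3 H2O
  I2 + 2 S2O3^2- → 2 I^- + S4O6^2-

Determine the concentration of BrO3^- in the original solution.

0.4282 mol/L

n(S2O3^2-) = 0.03085 × 0.04160 = 1.283 × 10^-3 mol
n(I2) = n(S2O3^2-)/2 = 6.417 × 10^-4 mol
From the 1:3 ratio, n(BrO3^-) in the aliquot = 1/3 × 6.417 × 10^-4 = 2.139 × 10^-4 mol
[BrO3^-]_dilute = 2.139 × 10^-4 / 0.01008 = 0.02122 mol/L
[BrO3^-]_original = 0.02122 × 500.0/24.78 = 0.4282 mol/L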